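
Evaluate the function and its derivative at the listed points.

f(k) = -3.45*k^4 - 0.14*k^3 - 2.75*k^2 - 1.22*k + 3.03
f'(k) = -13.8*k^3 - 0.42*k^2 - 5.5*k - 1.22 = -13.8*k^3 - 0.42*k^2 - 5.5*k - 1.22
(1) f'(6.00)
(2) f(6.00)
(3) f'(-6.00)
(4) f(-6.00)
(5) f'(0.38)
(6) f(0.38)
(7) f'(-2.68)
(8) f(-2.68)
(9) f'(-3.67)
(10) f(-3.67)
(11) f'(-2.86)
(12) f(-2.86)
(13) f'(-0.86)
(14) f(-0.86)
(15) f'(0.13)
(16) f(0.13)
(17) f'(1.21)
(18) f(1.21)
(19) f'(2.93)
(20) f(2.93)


(1) = -3030.14
(2) = -4604.73
(3) = 2997.46
(4) = -4529.61
(5) = -4.13
(6) = 2.09
(7) = 276.14
(8) = -188.73
(9) = 695.45
(10) = -648.48
(11) = 333.91
(12) = -243.52
(13) = 11.98
(14) = 0.25
(15) = -1.97
(16) = 2.82
(17) = -32.94
(18) = -10.12
(19) = -368.06
(20) = -281.94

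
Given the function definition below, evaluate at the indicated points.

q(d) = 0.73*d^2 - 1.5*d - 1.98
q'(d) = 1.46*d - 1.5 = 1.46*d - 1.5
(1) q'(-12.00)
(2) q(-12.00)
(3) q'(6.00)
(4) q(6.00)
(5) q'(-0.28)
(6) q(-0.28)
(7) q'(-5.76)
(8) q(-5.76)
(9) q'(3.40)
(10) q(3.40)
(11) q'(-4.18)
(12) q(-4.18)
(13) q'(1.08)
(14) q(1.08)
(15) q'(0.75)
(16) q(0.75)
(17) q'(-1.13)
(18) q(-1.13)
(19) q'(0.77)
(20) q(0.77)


(1) = -19.02
(2) = 121.14
(3) = 7.26
(4) = 15.30
(5) = -1.91
(6) = -1.50
(7) = -9.91
(8) = 30.88
(9) = 3.46
(10) = 1.36
(11) = -7.60
(12) = 17.04
(13) = 0.08
(14) = -2.75
(15) = -0.41
(16) = -2.69
(17) = -3.15
(18) = 0.65
(19) = -0.38
(20) = -2.70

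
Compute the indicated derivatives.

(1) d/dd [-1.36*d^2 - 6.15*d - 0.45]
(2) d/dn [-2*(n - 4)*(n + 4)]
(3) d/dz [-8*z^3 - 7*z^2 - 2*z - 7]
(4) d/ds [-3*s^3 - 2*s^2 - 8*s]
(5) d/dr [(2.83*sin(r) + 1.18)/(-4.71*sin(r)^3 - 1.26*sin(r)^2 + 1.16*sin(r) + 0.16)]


(1) = -2.72*d - 6.15
(2) = -4*n
(3) = -24*z^2 - 14*z - 2
(4) = -9*s^2 - 4*s - 8
(5) = (26.6586*sin(r)^3 + 20.2392*sin(r)^2 + 2.9736*sin(r) - 0.916)*cos(r)/(22.1841*sin(r)^6 + 11.8692*sin(r)^5 - 9.3396*sin(r)^4 - 4.4304*sin(r)^3 + 0.9424*sin(r)^2 + 0.3712*sin(r) + 0.0256)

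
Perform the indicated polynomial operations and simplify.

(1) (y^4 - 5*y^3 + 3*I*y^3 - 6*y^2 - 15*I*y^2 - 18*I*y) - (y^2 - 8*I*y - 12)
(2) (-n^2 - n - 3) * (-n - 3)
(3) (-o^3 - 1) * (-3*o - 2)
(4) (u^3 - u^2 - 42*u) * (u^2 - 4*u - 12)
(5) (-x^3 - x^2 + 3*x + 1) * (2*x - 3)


(1) = y^4 - 5*y^3 + 3*I*y^3 - 7*y^2 - 15*I*y^2 - 10*I*y + 12
(2) = n^3 + 4*n^2 + 6*n + 9
(3) = 3*o^4 + 2*o^3 + 3*o + 2
(4) = u^5 - 5*u^4 - 50*u^3 + 180*u^2 + 504*u
(5) = -2*x^4 + x^3 + 9*x^2 - 7*x - 3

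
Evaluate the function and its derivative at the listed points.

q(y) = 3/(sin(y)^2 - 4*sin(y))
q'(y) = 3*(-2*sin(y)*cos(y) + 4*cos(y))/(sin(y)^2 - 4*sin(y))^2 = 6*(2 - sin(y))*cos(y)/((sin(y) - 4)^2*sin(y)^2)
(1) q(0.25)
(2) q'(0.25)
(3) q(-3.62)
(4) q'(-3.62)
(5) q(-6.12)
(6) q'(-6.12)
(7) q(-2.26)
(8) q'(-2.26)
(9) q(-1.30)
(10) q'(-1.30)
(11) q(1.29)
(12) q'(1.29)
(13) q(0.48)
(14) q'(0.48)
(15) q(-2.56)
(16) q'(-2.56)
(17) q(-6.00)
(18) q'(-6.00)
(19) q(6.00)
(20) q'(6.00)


(1) = -3.23
(2) = 11.82
(3) = -1.84
(4) = -3.09
(5) = -4.81
(6) = 27.99
(7) = 0.81
(8) = -0.78
(9) = 0.63
(10) = 0.21
(11) = -1.03
(12) = 0.20
(13) = -1.84
(14) = 3.07
(15) = 1.20
(16) = -2.05
(17) = -2.89
(18) = 9.17
(19) = 2.51
(20) = 9.18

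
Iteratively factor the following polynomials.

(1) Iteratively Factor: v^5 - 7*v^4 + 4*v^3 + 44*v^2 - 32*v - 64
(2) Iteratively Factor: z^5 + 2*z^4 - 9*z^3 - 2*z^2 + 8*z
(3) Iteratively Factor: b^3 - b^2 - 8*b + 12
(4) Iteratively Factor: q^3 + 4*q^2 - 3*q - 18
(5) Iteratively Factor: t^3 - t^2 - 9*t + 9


(1) = (v - 4)*(v^4 - 3*v^3 - 8*v^2 + 12*v + 16) = (v - 4)*(v - 2)*(v^3 - v^2 - 10*v - 8) = (v - 4)^2*(v - 2)*(v^2 + 3*v + 2) = (v - 4)^2*(v - 2)*(v + 2)*(v + 1)
(2) = (z - 1)*(z^4 + 3*z^3 - 6*z^2 - 8*z) = (z - 2)*(z - 1)*(z^3 + 5*z^2 + 4*z) = (z - 2)*(z - 1)*(z + 4)*(z^2 + z) = (z - 2)*(z - 1)*(z + 1)*(z + 4)*(z)
(3) = (b - 2)*(b^2 + b - 6) = (b - 2)^2*(b + 3)
(4) = (q - 2)*(q^2 + 6*q + 9) = (q - 2)*(q + 3)*(q + 3)
(5) = (t + 3)*(t^2 - 4*t + 3) = (t - 1)*(t + 3)*(t - 3)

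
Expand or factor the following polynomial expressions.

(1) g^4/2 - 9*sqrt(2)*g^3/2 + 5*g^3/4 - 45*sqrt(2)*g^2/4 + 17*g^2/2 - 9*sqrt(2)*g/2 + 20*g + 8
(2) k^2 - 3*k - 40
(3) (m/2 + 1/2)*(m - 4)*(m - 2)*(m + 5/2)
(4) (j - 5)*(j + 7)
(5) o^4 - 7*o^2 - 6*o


(1) = (g/2 + 1)*(g + 1/2)*(g - 8*sqrt(2))*(g - sqrt(2))
(2) = (k - 8)*(k + 5)
(3) = m^4/2 - 5*m^3/4 - 21*m^2/4 + 13*m/2 + 10
(4) = j^2 + 2*j - 35
(5) = o*(o - 3)*(o + 1)*(o + 2)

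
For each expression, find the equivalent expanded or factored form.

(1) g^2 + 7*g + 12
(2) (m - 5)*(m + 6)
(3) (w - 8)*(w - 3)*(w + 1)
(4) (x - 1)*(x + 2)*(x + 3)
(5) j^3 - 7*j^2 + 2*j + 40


(1) = (g + 3)*(g + 4)
(2) = m^2 + m - 30
(3) = w^3 - 10*w^2 + 13*w + 24
(4) = x^3 + 4*x^2 + x - 6
(5) = (j - 5)*(j - 4)*(j + 2)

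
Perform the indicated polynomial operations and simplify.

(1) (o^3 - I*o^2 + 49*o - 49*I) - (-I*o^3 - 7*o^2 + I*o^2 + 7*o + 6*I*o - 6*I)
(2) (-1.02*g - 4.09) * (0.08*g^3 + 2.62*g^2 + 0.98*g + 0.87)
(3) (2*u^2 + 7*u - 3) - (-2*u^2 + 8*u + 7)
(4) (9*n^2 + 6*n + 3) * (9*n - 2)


(1) = o^3 + I*o^3 + 7*o^2 - 2*I*o^2 + 42*o - 6*I*o - 43*I
(2) = -0.0816*g^4 - 2.9996*g^3 - 11.7154*g^2 - 4.8956*g - 3.5583
(3) = 4*u^2 - u - 10
(4) = 81*n^3 + 36*n^2 + 15*n - 6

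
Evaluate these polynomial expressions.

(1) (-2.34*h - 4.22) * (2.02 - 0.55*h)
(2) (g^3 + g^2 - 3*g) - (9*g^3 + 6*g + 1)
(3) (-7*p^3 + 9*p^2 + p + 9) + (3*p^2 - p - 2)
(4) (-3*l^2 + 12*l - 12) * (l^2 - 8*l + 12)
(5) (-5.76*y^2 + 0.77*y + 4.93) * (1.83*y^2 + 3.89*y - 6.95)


(1) = 1.287*h^2 - 2.4058*h - 8.5244
(2) = -8*g^3 + g^2 - 9*g - 1
(3) = -7*p^3 + 12*p^2 + 7
(4) = -3*l^4 + 36*l^3 - 144*l^2 + 240*l - 144
(5) = -10.5408*y^4 - 20.9973*y^3 + 52.0492*y^2 + 13.8262*y - 34.2635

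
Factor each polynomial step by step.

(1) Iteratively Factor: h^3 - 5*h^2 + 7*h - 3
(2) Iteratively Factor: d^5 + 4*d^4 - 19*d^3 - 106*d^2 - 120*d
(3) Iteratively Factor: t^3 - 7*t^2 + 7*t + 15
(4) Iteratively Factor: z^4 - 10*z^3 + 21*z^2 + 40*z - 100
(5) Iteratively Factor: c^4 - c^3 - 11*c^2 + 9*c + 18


(1) = (h - 1)*(h^2 - 4*h + 3) = (h - 1)^2*(h - 3)
(2) = (d + 4)*(d^4 - 19*d^2 - 30*d) = d*(d + 4)*(d^3 - 19*d - 30) = d*(d - 5)*(d + 4)*(d^2 + 5*d + 6) = d*(d - 5)*(d + 2)*(d + 4)*(d + 3)
(3) = (t - 5)*(t^2 - 2*t - 3) = (t - 5)*(t + 1)*(t - 3)
(4) = (z - 2)*(z^3 - 8*z^2 + 5*z + 50) = (z - 2)*(z + 2)*(z^2 - 10*z + 25) = (z - 5)*(z - 2)*(z + 2)*(z - 5)
(5) = (c - 2)*(c^3 + c^2 - 9*c - 9) = (c - 2)*(c + 1)*(c^2 - 9) = (c - 3)*(c - 2)*(c + 1)*(c + 3)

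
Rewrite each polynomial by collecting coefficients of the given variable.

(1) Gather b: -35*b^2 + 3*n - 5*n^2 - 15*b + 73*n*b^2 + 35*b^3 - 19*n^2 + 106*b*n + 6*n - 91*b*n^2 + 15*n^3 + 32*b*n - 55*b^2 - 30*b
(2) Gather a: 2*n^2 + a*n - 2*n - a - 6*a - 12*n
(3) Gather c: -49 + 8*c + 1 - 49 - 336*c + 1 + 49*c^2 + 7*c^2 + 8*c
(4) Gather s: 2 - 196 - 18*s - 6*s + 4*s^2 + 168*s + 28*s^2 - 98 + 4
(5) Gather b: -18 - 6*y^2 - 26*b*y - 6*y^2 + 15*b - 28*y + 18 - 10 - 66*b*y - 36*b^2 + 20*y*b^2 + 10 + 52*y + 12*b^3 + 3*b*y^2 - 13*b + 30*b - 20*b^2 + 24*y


(1) = 35*b^3 + b^2*(73*n - 90) + b*(-91*n^2 + 138*n - 45) + 15*n^3 - 24*n^2 + 9*n
(2) = a*(n - 7) + 2*n^2 - 14*n
(3) = 56*c^2 - 320*c - 96
(4) = 32*s^2 + 144*s - 288
(5) = 12*b^3 + b^2*(20*y - 56) + b*(3*y^2 - 92*y + 32) - 12*y^2 + 48*y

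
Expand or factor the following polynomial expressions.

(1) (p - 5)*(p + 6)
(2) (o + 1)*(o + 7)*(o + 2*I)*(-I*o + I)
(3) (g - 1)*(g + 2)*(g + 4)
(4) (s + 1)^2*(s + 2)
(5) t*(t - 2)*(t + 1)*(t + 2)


(1) = p^2 + p - 30
(2) = -I*o^4 + 2*o^3 - 7*I*o^3 + 14*o^2 + I*o^2 - 2*o + 7*I*o - 14
(3) = g^3 + 5*g^2 + 2*g - 8
(4) = s^3 + 4*s^2 + 5*s + 2
(5) = t^4 + t^3 - 4*t^2 - 4*t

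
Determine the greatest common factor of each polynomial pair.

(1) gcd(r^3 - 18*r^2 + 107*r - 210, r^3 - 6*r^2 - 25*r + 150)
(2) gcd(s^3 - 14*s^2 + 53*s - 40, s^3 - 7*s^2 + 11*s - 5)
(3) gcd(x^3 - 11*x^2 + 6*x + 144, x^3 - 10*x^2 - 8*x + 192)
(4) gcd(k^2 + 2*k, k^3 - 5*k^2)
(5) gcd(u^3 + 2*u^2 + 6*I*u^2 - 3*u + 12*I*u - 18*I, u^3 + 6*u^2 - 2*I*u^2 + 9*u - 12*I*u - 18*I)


(1) = gcd((r - 7)*(r - 6)*(r - 5), (r - 6)*(r - 5)*(r + 5)) = r^2 - 11*r + 30
(2) = s^2 - 6*s + 5
(3) = x^2 - 14*x + 48
(4) = k
(5) = u + 3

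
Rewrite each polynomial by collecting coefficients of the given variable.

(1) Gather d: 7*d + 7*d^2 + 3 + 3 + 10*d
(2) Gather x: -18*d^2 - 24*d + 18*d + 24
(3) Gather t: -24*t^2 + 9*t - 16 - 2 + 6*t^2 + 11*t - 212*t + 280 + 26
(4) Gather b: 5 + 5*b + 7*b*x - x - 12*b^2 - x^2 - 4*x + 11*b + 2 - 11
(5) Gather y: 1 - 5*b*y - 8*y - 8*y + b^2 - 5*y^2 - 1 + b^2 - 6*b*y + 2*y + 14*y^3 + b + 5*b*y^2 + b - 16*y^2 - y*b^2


(1) = 7*d^2 + 17*d + 6
(2) = -18*d^2 - 6*d + 24
(3) = -18*t^2 - 192*t + 288
(4) = -12*b^2 + b*(7*x + 16) - x^2 - 5*x - 4
(5) = 2*b^2 + 2*b + 14*y^3 + y^2*(5*b - 21) + y*(-b^2 - 11*b - 14)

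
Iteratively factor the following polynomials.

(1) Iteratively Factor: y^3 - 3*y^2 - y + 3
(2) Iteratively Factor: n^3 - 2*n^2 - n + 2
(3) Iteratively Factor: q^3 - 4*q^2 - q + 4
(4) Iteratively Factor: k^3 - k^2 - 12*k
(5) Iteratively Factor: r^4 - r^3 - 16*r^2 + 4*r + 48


(1) = (y - 3)*(y^2 - 1) = (y - 3)*(y + 1)*(y - 1)
(2) = (n - 1)*(n^2 - n - 2) = (n - 1)*(n + 1)*(n - 2)
(3) = (q - 1)*(q^2 - 3*q - 4) = (q - 4)*(q - 1)*(q + 1)
(4) = (k + 3)*(k^2 - 4*k) = (k - 4)*(k + 3)*(k)
(5) = (r + 3)*(r^3 - 4*r^2 - 4*r + 16) = (r - 2)*(r + 3)*(r^2 - 2*r - 8) = (r - 2)*(r + 2)*(r + 3)*(r - 4)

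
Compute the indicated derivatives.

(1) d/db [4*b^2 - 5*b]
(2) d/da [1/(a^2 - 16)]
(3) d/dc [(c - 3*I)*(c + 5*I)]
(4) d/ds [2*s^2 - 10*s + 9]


(1) = 8*b - 5
(2) = -2*a/(a^2 - 16)^2
(3) = 2*c + 2*I
(4) = 4*s - 10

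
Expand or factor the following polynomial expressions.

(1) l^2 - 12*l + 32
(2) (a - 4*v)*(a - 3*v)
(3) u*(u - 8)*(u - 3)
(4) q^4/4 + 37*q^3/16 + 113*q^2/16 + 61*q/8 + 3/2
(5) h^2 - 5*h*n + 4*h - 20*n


(1) = (l - 8)*(l - 4)
(2) = a^2 - 7*a*v + 12*v^2
(3) = u^3 - 11*u^2 + 24*u
(4) = (q/4 + 1)*(q + 1/4)*(q + 2)*(q + 3)
(5) = (h + 4)*(h - 5*n)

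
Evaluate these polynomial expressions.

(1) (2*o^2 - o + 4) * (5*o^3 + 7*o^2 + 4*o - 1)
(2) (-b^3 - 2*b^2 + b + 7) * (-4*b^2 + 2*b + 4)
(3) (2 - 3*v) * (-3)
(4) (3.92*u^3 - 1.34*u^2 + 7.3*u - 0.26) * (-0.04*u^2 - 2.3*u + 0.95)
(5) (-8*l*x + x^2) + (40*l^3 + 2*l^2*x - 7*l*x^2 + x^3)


(1) = 10*o^5 + 9*o^4 + 21*o^3 + 22*o^2 + 17*o - 4
(2) = 4*b^5 + 6*b^4 - 12*b^3 - 34*b^2 + 18*b + 28
(3) = 9*v - 6
(4) = -0.1568*u^5 - 8.9624*u^4 + 6.514*u^3 - 18.0526*u^2 + 7.533*u - 0.247
(5) = 40*l^3 + 2*l^2*x - 7*l*x^2 - 8*l*x + x^3 + x^2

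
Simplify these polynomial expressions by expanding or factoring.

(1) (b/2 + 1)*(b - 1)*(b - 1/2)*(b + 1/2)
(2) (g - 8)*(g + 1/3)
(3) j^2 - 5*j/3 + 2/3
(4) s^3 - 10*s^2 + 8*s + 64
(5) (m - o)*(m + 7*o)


(1) = b^4/2 + b^3/2 - 9*b^2/8 - b/8 + 1/4
(2) = g^2 - 23*g/3 - 8/3
(3) = (j - 1)*(j - 2/3)
(4) = (s - 8)*(s - 4)*(s + 2)
(5) = m^2 + 6*m*o - 7*o^2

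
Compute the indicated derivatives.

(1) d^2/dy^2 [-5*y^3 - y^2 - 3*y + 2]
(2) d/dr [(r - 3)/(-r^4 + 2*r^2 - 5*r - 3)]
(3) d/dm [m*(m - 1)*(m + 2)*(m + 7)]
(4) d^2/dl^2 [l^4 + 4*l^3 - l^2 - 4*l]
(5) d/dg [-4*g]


(1) = -30*y - 2
(2) = (-r^4 + 2*r^2 - 5*r + (r - 3)*(4*r^3 - 4*r + 5) - 3)/(r^4 - 2*r^2 + 5*r + 3)^2
(3) = 4*m^3 + 24*m^2 + 10*m - 14
(4) = 12*l^2 + 24*l - 2
(5) = -4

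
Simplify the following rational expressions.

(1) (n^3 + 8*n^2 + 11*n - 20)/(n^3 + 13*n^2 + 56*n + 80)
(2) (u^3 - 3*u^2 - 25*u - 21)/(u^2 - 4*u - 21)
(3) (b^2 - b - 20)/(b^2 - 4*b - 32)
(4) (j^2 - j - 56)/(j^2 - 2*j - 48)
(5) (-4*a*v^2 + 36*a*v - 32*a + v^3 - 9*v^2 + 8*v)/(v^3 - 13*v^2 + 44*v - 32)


(1) = (n - 1)/(n + 4)
(2) = u + 1
(3) = (b - 5)/(b - 8)
(4) = (j + 7)/(j + 6)
(5) = (-4*a + v)/(v - 4)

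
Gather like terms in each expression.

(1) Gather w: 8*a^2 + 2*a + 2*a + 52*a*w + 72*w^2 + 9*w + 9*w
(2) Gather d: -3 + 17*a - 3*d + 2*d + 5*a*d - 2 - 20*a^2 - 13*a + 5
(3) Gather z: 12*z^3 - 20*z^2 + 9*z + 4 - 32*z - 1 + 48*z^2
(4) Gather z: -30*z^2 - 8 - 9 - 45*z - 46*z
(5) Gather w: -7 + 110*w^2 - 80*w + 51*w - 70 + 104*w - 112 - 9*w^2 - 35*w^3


(1) = 8*a^2 + 4*a + 72*w^2 + w*(52*a + 18)
(2) = -20*a^2 + 4*a + d*(5*a - 1)
(3) = 12*z^3 + 28*z^2 - 23*z + 3
(4) = -30*z^2 - 91*z - 17
(5) = -35*w^3 + 101*w^2 + 75*w - 189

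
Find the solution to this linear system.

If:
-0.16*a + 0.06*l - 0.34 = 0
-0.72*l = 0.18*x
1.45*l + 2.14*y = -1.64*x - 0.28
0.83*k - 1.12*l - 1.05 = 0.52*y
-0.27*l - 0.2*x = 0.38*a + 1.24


Then:
a = -1.71
k = 4.36
l = 1.12
x = -4.46
y = 2.53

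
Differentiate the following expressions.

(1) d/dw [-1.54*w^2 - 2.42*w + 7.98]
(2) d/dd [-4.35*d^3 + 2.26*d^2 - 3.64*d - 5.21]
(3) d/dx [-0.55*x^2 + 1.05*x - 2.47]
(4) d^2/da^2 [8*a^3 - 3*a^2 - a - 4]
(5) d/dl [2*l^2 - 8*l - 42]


(1) = -3.08*w - 2.42
(2) = -13.05*d^2 + 4.52*d - 3.64
(3) = 1.05 - 1.1*x
(4) = 48*a - 6
(5) = 4*l - 8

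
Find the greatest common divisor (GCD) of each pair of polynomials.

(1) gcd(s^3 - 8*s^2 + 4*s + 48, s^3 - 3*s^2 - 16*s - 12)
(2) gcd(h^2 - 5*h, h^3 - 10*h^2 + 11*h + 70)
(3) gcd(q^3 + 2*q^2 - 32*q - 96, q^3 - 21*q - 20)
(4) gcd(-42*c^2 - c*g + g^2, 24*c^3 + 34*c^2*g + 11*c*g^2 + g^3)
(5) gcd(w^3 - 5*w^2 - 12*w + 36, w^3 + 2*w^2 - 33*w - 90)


(1) = s^2 - 4*s - 12
(2) = gcd(h*(h - 5), (h - 7)*(h - 5)*(h + 2)) = h - 5
(3) = gcd((q - 6)*(q + 4)^2, (q - 5)*(q + 1)*(q + 4)) = q + 4
(4) = gcd((-7*c + g)*(6*c + g), (c + g)*(4*c + g)*(6*c + g)) = 6*c + g
(5) = gcd((w - 6)*(w - 2)*(w + 3), (w - 6)*(w + 3)*(w + 5)) = w^2 - 3*w - 18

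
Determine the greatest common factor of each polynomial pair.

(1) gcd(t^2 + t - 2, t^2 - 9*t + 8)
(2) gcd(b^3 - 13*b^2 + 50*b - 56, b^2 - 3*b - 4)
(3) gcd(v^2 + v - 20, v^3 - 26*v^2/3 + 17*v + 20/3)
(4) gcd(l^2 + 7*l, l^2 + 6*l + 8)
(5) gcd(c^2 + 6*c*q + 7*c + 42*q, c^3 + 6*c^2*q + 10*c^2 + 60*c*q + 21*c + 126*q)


(1) = t - 1
(2) = gcd((b - 7)*(b - 4)*(b - 2), (b - 4)*(b + 1)) = b - 4
(3) = v - 4
(4) = 1
(5) = gcd((c + 7)*(c + 6*q), (c + 3)*(c + 7)*(c + 6*q)) = c^2 + 6*c*q + 7*c + 42*q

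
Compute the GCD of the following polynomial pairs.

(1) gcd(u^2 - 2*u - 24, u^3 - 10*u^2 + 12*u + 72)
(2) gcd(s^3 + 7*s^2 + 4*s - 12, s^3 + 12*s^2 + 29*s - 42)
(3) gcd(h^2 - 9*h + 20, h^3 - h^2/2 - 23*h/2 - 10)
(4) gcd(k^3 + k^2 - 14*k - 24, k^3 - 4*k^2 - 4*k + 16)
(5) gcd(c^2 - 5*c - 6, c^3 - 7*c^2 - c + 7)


(1) = u - 6
(2) = gcd((s - 1)*(s + 2)*(s + 6), (s - 1)*(s + 6)*(s + 7)) = s^2 + 5*s - 6
(3) = h - 4
(4) = k^2 - 2*k - 8
(5) = gcd((c - 6)*(c + 1), (c - 7)*(c - 1)*(c + 1)) = c + 1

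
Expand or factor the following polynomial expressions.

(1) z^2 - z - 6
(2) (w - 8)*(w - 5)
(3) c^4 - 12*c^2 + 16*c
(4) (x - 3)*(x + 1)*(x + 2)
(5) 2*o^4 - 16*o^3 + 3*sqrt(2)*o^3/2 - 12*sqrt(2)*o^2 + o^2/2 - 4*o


(1) = (z - 3)*(z + 2)
(2) = w^2 - 13*w + 40
(3) = c*(c - 2)^2*(c + 4)
(4) = x^3 - 7*x - 6
(5) = o*(o - 8)*(sqrt(2)*o + 1/2)*(sqrt(2)*o + 1)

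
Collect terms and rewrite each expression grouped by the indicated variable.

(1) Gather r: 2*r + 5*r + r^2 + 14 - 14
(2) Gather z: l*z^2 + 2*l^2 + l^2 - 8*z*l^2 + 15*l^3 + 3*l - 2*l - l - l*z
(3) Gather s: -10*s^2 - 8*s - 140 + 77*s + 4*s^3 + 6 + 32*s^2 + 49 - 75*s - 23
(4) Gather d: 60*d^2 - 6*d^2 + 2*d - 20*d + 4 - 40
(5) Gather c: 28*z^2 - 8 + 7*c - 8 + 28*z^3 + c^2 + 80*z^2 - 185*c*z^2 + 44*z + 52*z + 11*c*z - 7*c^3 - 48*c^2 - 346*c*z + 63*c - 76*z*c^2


(1) = r^2 + 7*r
(2) = 15*l^3 + 3*l^2 + l*z^2 + z*(-8*l^2 - l)
(3) = 4*s^3 + 22*s^2 - 6*s - 108
(4) = 54*d^2 - 18*d - 36
(5) = -7*c^3 + c^2*(-76*z - 47) + c*(-185*z^2 - 335*z + 70) + 28*z^3 + 108*z^2 + 96*z - 16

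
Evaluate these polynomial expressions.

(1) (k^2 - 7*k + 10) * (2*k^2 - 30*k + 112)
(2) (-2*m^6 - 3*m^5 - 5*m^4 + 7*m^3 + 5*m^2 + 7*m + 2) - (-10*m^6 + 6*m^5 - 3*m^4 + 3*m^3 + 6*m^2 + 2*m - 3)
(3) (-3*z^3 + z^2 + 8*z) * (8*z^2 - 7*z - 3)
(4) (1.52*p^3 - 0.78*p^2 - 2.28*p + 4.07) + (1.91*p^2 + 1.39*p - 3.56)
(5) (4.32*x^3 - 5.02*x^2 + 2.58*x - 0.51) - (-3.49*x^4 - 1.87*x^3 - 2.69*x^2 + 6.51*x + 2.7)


(1) = 2*k^4 - 44*k^3 + 342*k^2 - 1084*k + 1120
(2) = 8*m^6 - 9*m^5 - 2*m^4 + 4*m^3 - m^2 + 5*m + 5
(3) = -24*z^5 + 29*z^4 + 66*z^3 - 59*z^2 - 24*z
(4) = 1.52*p^3 + 1.13*p^2 - 0.89*p + 0.51
(5) = 3.49*x^4 + 6.19*x^3 - 2.33*x^2 - 3.93*x - 3.21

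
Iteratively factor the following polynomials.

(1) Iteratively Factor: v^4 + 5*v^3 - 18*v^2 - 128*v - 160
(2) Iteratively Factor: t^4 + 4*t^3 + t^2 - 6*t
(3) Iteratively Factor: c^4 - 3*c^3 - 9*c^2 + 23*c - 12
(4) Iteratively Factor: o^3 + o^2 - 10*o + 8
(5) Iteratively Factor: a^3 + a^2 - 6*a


(1) = (v + 4)*(v^3 + v^2 - 22*v - 40) = (v + 4)^2*(v^2 - 3*v - 10) = (v + 2)*(v + 4)^2*(v - 5)
(2) = (t - 1)*(t^3 + 5*t^2 + 6*t) = (t - 1)*(t + 3)*(t^2 + 2*t) = t*(t - 1)*(t + 3)*(t + 2)
(3) = (c - 1)*(c^3 - 2*c^2 - 11*c + 12) = (c - 1)*(c + 3)*(c^2 - 5*c + 4) = (c - 1)^2*(c + 3)*(c - 4)
(4) = (o + 4)*(o^2 - 3*o + 2) = (o - 2)*(o + 4)*(o - 1)
(5) = (a + 3)*(a^2 - 2*a) = a*(a + 3)*(a - 2)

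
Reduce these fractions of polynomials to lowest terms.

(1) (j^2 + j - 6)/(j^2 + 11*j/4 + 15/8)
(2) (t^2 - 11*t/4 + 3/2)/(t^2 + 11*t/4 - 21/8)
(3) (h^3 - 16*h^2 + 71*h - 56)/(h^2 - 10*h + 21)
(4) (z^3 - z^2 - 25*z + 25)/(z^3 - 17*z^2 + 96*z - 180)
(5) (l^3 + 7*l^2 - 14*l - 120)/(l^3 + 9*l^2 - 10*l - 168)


(1) = (8*j^2 + 8*j - 48)/(8*j^2 + 22*j + 15)
(2) = (2*t - 4)/(2*t + 7)
(3) = (h^2 - 9*h + 8)/(h - 3)
(4) = (z^2 + 4*z - 5)/(z^2 - 12*z + 36)
(5) = (l + 5)/(l + 7)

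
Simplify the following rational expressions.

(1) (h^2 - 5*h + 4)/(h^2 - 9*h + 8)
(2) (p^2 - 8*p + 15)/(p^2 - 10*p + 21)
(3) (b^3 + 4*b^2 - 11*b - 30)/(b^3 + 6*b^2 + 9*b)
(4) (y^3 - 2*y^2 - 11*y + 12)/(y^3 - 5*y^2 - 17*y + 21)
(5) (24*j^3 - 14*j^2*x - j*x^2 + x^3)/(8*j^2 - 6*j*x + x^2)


(1) = (h - 4)/(h - 8)
(2) = (p - 5)/(p - 7)
(3) = (b^3 + 4*b^2 - 11*b - 30)/(b^3 + 6*b^2 + 9*b)
(4) = (y - 4)/(y - 7)
(5) = (-12*j^2 + j*x + x^2)/(-4*j + x)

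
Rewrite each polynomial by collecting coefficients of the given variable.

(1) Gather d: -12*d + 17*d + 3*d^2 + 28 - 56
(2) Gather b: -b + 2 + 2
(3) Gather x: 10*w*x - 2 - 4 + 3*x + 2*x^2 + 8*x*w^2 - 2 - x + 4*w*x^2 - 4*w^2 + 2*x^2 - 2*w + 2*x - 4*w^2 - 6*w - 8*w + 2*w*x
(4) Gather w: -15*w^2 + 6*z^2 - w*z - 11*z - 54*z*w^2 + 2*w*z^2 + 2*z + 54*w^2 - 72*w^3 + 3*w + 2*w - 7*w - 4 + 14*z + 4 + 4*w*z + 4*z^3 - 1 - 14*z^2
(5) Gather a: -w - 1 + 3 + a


(1) = 3*d^2 + 5*d - 28
(2) = 4 - b
(3) = -8*w^2 - 16*w + x^2*(4*w + 4) + x*(8*w^2 + 12*w + 4) - 8
(4) = -72*w^3 + w^2*(39 - 54*z) + w*(2*z^2 + 3*z - 2) + 4*z^3 - 8*z^2 + 5*z - 1
(5) = a - w + 2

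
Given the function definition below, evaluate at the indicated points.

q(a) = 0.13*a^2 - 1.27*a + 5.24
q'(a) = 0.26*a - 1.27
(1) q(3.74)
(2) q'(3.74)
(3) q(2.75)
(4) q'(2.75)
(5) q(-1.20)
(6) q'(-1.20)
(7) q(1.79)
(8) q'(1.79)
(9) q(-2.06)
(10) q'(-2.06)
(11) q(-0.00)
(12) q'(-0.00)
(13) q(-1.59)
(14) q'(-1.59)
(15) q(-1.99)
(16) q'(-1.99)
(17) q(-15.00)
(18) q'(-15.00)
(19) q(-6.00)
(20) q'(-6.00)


(1) = 2.31
(2) = -0.30
(3) = 2.73
(4) = -0.55
(5) = 6.95
(6) = -1.58
(7) = 3.38
(8) = -0.80
(9) = 8.41
(10) = -1.81
(11) = 5.24
(12) = -1.27
(13) = 7.59
(14) = -1.68
(15) = 8.28
(16) = -1.79
(17) = 53.54
(18) = -5.17
(19) = 17.54
(20) = -2.83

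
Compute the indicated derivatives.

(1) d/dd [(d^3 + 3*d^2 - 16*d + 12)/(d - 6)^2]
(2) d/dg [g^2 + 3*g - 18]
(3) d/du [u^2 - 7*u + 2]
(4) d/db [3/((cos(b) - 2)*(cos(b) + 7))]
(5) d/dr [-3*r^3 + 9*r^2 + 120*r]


(1) = (d^3 - 18*d^2 - 20*d + 72)/(d^3 - 18*d^2 + 108*d - 216)
(2) = 2*g + 3
(3) = 2*u - 7
(4) = 3*(2*cos(b) + 5)*sin(b)/((cos(b) - 2)^2*(cos(b) + 7)^2)
(5) = -9*r^2 + 18*r + 120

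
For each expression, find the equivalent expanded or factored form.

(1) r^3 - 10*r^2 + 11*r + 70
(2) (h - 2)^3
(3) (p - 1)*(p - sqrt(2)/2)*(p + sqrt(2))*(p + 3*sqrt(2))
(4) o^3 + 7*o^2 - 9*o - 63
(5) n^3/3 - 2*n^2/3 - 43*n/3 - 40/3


(1) = (r - 7)*(r - 5)*(r + 2)
(2) = h^3 - 6*h^2 + 12*h - 8
(3) = p^4 - p^3 + 7*sqrt(2)*p^3/2 - 7*sqrt(2)*p^2/2 + 2*p^2 - 3*sqrt(2)*p - 2*p + 3*sqrt(2)
(4) = (o - 3)*(o + 3)*(o + 7)
(5) = (n/3 + 1/3)*(n - 8)*(n + 5)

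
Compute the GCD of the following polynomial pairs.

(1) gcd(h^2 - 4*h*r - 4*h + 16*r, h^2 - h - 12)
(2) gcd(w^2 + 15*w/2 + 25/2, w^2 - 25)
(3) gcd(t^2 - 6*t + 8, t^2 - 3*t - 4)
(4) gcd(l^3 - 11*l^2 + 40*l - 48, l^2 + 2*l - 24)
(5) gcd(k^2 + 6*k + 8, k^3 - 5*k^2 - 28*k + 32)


(1) = h - 4
(2) = gcd((w + 5/2)*(w + 5), (w - 5)*(w + 5)) = w + 5
(3) = gcd((t - 4)*(t - 2), (t - 4)*(t + 1)) = t - 4
(4) = gcd((l - 4)^2*(l - 3), (l - 4)*(l + 6)) = l - 4
(5) = gcd((k + 2)*(k + 4), (k - 8)*(k - 1)*(k + 4)) = k + 4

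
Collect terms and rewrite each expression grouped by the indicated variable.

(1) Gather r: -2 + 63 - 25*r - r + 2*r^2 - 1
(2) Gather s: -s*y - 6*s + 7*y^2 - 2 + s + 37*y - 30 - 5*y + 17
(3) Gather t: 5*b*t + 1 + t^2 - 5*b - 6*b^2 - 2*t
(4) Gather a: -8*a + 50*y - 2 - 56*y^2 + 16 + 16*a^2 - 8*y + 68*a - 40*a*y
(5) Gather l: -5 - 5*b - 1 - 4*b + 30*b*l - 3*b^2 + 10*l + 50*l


(1) = 2*r^2 - 26*r + 60
(2) = s*(-y - 5) + 7*y^2 + 32*y - 15
(3) = -6*b^2 - 5*b + t^2 + t*(5*b - 2) + 1
(4) = 16*a^2 + a*(60 - 40*y) - 56*y^2 + 42*y + 14
(5) = -3*b^2 - 9*b + l*(30*b + 60) - 6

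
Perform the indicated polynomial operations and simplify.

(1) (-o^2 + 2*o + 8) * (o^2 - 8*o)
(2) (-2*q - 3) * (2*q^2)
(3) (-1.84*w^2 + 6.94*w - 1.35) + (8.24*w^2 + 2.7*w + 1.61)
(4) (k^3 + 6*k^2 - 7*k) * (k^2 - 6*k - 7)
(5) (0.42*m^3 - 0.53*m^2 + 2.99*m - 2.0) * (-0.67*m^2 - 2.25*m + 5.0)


(1) = -o^4 + 10*o^3 - 8*o^2 - 64*o
(2) = -4*q^3 - 6*q^2
(3) = 6.4*w^2 + 9.64*w + 0.26
(4) = k^5 - 50*k^3 + 49*k
(5) = -0.2814*m^5 - 0.5899*m^4 + 1.2892*m^3 - 8.0375*m^2 + 19.45*m - 10.0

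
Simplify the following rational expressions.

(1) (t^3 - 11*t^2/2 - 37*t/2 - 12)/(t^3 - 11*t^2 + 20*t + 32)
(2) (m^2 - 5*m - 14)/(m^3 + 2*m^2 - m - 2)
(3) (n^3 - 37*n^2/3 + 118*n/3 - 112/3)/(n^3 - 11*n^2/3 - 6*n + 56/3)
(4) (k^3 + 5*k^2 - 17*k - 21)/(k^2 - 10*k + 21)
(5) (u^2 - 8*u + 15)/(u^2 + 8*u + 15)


(1) = (2*t + 3)/(2*t - 8)
(2) = (m - 7)/(m^2 - 1)
(3) = (3*n^2 - 31*n + 56)/(3*n^2 - 5*n - 28)
(4) = (k^2 + 8*k + 7)/(k - 7)
(5) = (u^2 - 8*u + 15)/(u^2 + 8*u + 15)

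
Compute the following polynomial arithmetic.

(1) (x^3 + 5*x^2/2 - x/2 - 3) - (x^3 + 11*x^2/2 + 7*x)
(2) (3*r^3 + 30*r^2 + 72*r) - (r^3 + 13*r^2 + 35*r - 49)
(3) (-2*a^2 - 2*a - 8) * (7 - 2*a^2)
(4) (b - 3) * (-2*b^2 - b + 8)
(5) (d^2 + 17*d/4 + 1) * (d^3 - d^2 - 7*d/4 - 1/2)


(1) = -3*x^2 - 15*x/2 - 3
(2) = 2*r^3 + 17*r^2 + 37*r + 49
(3) = 4*a^4 + 4*a^3 + 2*a^2 - 14*a - 56
(4) = -2*b^3 + 5*b^2 + 11*b - 24
(5) = d^5 + 13*d^4/4 - 5*d^3 - 143*d^2/16 - 31*d/8 - 1/2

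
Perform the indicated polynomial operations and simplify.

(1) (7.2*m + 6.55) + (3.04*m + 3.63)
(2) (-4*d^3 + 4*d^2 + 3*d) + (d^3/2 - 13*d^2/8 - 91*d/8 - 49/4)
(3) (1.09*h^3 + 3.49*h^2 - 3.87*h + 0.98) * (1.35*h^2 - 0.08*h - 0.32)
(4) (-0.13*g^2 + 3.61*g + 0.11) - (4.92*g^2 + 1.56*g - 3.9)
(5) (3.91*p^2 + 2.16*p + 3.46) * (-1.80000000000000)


(1) = 10.24*m + 10.18
(2) = -7*d^3/2 + 19*d^2/8 - 67*d/8 - 49/4
(3) = 1.4715*h^5 + 4.6243*h^4 - 5.8525*h^3 + 0.5158*h^2 + 1.16*h - 0.3136
(4) = -5.05*g^2 + 2.05*g + 4.01
(5) = -7.038*p^2 - 3.888*p - 6.228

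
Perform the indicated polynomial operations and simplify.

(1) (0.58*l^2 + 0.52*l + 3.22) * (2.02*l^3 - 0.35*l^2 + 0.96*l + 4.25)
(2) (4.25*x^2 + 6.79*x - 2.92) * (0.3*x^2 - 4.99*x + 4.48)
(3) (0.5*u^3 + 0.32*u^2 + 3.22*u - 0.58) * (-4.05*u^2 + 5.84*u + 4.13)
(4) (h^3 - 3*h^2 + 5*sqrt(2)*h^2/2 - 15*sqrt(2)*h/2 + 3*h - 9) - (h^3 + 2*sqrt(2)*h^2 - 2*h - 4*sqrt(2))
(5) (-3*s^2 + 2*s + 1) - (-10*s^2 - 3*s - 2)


(1) = 1.1716*l^5 + 0.8474*l^4 + 6.8792*l^3 + 1.8372*l^2 + 5.3012*l + 13.685
(2) = 1.275*x^4 - 19.1705*x^3 - 15.7181*x^2 + 44.99*x - 13.0816
(3) = -2.025*u^5 + 1.624*u^4 - 9.1072*u^3 + 22.4754*u^2 + 9.9114*u - 2.3954
(4) = -3*h^2 + sqrt(2)*h^2/2 - 15*sqrt(2)*h/2 + 5*h - 9 + 4*sqrt(2)
(5) = 7*s^2 + 5*s + 3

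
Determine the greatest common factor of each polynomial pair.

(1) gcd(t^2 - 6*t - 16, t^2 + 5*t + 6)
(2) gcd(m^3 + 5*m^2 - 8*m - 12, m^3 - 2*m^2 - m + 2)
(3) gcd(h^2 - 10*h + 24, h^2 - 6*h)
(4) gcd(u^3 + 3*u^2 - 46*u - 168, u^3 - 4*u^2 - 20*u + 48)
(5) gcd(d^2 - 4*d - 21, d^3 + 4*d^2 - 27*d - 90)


(1) = t + 2
(2) = m^2 - m - 2
(3) = gcd((h - 6)*(h - 4), h*(h - 6)) = h - 6
(4) = gcd((u - 7)*(u + 4)*(u + 6), (u - 6)*(u - 2)*(u + 4)) = u + 4
(5) = d + 3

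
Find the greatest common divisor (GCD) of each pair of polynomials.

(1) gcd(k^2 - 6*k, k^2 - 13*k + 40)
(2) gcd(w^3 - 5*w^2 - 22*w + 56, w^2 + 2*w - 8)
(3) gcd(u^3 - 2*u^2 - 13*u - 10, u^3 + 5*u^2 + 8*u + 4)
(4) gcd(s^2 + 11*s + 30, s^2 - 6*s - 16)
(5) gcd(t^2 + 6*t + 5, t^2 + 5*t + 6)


(1) = 1
(2) = gcd((w - 7)*(w - 2)*(w + 4), (w - 2)*(w + 4)) = w^2 + 2*w - 8
(3) = u^2 + 3*u + 2
(4) = gcd((s + 5)*(s + 6), (s - 8)*(s + 2)) = 1
(5) = gcd((t + 1)*(t + 5), (t + 2)*(t + 3)) = 1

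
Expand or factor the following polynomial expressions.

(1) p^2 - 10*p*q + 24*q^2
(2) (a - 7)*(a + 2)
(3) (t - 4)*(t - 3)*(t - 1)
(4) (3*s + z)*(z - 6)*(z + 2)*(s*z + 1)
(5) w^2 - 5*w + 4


(1) = (p - 6*q)*(p - 4*q)
(2) = a^2 - 5*a - 14
(3) = t^3 - 8*t^2 + 19*t - 12
(4) = 3*s^2*z^3 - 12*s^2*z^2 - 36*s^2*z + s*z^4 - 4*s*z^3 - 9*s*z^2 - 12*s*z - 36*s + z^3 - 4*z^2 - 12*z
(5) = (w - 4)*(w - 1)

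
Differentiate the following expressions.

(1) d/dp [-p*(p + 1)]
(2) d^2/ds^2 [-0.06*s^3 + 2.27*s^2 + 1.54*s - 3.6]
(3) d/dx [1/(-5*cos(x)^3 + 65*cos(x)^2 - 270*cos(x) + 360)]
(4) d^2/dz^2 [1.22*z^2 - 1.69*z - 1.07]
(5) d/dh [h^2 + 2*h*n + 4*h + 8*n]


(1) = -2*p - 1
(2) = 4.54 - 0.36*s
(3) = (-3*cos(x)^2 + 26*cos(x) - 54)*sin(x)/(5*(cos(x)^3 - 13*cos(x)^2 + 54*cos(x) - 72)^2)
(4) = 2.44000000000000
(5) = 2*h + 2*n + 4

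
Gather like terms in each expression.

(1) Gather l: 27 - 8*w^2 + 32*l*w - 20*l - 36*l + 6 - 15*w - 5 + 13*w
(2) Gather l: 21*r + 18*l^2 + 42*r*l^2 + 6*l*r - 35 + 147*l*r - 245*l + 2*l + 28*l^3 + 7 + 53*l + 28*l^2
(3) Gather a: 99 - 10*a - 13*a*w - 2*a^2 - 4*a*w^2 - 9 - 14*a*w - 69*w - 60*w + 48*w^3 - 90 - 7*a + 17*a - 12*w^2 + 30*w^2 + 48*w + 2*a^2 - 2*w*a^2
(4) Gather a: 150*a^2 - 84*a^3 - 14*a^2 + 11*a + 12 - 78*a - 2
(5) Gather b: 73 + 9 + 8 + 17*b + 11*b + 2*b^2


(1) = l*(32*w - 56) - 8*w^2 - 2*w + 28
(2) = 28*l^3 + l^2*(42*r + 46) + l*(153*r - 190) + 21*r - 28
(3) = -2*a^2*w + a*(-4*w^2 - 27*w) + 48*w^3 + 18*w^2 - 81*w
(4) = -84*a^3 + 136*a^2 - 67*a + 10
(5) = 2*b^2 + 28*b + 90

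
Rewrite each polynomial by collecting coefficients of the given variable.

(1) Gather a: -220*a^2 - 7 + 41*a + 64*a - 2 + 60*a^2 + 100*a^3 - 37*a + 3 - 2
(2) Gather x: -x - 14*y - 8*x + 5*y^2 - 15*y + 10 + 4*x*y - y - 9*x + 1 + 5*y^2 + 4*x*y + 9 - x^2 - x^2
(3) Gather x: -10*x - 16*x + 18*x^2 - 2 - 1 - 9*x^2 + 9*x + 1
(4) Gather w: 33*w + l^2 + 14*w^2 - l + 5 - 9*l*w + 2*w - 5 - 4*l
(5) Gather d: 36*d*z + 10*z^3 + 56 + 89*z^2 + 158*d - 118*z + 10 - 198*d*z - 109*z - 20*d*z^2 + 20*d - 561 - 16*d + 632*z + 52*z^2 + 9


(1) = 100*a^3 - 160*a^2 + 68*a - 8
(2) = -2*x^2 + x*(8*y - 18) + 10*y^2 - 30*y + 20
(3) = 9*x^2 - 17*x - 2
(4) = l^2 - 5*l + 14*w^2 + w*(35 - 9*l)
(5) = d*(-20*z^2 - 162*z + 162) + 10*z^3 + 141*z^2 + 405*z - 486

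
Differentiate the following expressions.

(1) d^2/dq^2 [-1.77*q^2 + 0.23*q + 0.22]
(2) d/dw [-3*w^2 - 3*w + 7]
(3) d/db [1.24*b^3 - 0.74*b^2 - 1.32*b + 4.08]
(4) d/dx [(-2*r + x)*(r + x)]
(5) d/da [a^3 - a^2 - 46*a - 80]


(1) = -3.54000000000000
(2) = -6*w - 3
(3) = 3.72*b^2 - 1.48*b - 1.32
(4) = -r + 2*x
(5) = 3*a^2 - 2*a - 46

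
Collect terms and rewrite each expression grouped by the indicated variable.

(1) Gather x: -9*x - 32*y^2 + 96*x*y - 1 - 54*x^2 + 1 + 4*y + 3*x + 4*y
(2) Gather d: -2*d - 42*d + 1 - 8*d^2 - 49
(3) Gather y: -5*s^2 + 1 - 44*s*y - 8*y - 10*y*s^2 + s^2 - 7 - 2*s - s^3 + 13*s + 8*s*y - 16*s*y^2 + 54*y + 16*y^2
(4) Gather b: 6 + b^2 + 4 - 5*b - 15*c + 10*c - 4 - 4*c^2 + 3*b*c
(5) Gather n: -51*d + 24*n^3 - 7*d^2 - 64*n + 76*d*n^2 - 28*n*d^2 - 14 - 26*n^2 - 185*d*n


(1) = -54*x^2 + x*(96*y - 6) - 32*y^2 + 8*y
(2) = -8*d^2 - 44*d - 48
(3) = -s^3 - 4*s^2 + 11*s + y^2*(16 - 16*s) + y*(-10*s^2 - 36*s + 46) - 6
(4) = b^2 + b*(3*c - 5) - 4*c^2 - 5*c + 6
(5) = -7*d^2 - 51*d + 24*n^3 + n^2*(76*d - 26) + n*(-28*d^2 - 185*d - 64) - 14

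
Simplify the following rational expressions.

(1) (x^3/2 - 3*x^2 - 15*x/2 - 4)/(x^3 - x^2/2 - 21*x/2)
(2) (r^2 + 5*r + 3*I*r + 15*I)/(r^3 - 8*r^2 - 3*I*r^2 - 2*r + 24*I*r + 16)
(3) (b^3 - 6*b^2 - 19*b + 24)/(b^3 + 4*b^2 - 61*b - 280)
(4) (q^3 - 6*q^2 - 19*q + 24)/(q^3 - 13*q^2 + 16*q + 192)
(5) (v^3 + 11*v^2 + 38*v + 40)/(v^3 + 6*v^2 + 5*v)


(1) = (x^3 - 6*x^2 - 15*x - 8)/(2*x^3 - x^2 - 21*x)
(2) = (r^2 + r*(5 + 3*I) + 15*I)/(r^3 + r^2*(-8 - 3*I) + r*(-2 + 24*I) + 16)
(3) = (b^2 + 2*b - 3)/(b^2 + 12*b + 35)
(4) = (q - 1)/(q - 8)
(5) = (v^2 + 6*v + 8)/(v^2 + v)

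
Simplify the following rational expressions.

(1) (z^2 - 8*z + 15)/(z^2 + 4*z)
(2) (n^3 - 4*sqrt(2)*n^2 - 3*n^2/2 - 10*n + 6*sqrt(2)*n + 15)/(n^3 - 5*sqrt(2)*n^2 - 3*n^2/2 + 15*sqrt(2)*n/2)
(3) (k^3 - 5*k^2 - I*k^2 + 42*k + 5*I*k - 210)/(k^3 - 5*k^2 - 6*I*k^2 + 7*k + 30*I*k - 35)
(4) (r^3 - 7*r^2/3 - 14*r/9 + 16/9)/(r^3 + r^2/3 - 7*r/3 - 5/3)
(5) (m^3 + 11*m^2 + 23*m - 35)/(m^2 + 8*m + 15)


(1) = (z^2 - 8*z + 15)/(z^2 + 4*z)
(2) = (4*n + 4*sqrt(2))/(4*n)
(3) = (k + 6*I)/(k + I)
(4) = (9*r^2 - 30*r + 16)/(9*r^2 - 6*r - 15)
(5) = (m^2 + 6*m - 7)/(m + 3)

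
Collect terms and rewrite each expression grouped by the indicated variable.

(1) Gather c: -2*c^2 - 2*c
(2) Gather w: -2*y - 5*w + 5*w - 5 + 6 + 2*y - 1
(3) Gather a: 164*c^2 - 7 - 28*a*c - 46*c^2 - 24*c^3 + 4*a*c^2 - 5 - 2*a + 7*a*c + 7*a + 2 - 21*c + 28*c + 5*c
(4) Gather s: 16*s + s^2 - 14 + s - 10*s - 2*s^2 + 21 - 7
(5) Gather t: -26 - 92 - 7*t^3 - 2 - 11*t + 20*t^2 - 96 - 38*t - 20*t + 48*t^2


(1) = -2*c^2 - 2*c
(2) = 0
(3) = a*(4*c^2 - 21*c + 5) - 24*c^3 + 118*c^2 + 12*c - 10
(4) = -s^2 + 7*s
(5) = -7*t^3 + 68*t^2 - 69*t - 216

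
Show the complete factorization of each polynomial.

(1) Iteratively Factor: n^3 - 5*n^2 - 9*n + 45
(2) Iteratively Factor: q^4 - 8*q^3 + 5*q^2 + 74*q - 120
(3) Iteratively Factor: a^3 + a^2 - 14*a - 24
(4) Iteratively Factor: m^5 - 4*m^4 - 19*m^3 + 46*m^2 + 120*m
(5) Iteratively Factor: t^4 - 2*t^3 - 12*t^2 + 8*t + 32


(1) = (n - 3)*(n^2 - 2*n - 15) = (n - 5)*(n - 3)*(n + 3)
(2) = (q + 3)*(q^3 - 11*q^2 + 38*q - 40) = (q - 2)*(q + 3)*(q^2 - 9*q + 20) = (q - 4)*(q - 2)*(q + 3)*(q - 5)
(3) = (a - 4)*(a^2 + 5*a + 6) = (a - 4)*(a + 3)*(a + 2)
(4) = (m + 3)*(m^4 - 7*m^3 + 2*m^2 + 40*m) = m*(m + 3)*(m^3 - 7*m^2 + 2*m + 40) = m*(m + 2)*(m + 3)*(m^2 - 9*m + 20) = m*(m - 4)*(m + 2)*(m + 3)*(m - 5)
(5) = (t + 2)*(t^3 - 4*t^2 - 4*t + 16) = (t + 2)^2*(t^2 - 6*t + 8) = (t - 4)*(t + 2)^2*(t - 2)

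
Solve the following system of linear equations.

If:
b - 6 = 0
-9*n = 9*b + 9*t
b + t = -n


Then:
b = 6
n = -t - 6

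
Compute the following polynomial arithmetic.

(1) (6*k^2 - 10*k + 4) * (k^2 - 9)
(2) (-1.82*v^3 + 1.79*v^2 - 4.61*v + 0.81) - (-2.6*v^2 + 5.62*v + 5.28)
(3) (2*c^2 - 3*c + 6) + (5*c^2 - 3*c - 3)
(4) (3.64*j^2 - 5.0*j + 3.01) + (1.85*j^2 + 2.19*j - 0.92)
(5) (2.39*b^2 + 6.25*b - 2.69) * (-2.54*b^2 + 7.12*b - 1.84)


(1) = 6*k^4 - 10*k^3 - 50*k^2 + 90*k - 36
(2) = -1.82*v^3 + 4.39*v^2 - 10.23*v - 4.47
(3) = 7*c^2 - 6*c + 3
(4) = 5.49*j^2 - 2.81*j + 2.09
(5) = -6.0706*b^4 + 1.1418*b^3 + 46.935*b^2 - 30.6528*b + 4.9496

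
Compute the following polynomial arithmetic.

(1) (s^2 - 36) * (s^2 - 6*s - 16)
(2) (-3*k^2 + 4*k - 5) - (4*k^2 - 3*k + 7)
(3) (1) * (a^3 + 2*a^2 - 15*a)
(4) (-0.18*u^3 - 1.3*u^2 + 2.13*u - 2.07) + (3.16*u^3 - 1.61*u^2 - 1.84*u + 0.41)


(1) = s^4 - 6*s^3 - 52*s^2 + 216*s + 576
(2) = -7*k^2 + 7*k - 12
(3) = a^3 + 2*a^2 - 15*a
(4) = 2.98*u^3 - 2.91*u^2 + 0.29*u - 1.66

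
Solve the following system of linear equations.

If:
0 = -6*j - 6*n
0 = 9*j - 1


Then:
j = 1/9
n = -1/9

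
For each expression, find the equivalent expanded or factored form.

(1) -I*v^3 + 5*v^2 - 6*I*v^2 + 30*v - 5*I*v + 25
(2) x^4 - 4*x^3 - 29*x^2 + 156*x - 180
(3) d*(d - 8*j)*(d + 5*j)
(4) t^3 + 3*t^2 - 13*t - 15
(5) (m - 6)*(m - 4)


(1) = (v + 5)*(v + 5*I)*(-I*v - I)
(2) = (x - 5)*(x - 3)*(x - 2)*(x + 6)
(3) = d^3 - 3*d^2*j - 40*d*j^2
(4) = (t - 3)*(t + 1)*(t + 5)
(5) = m^2 - 10*m + 24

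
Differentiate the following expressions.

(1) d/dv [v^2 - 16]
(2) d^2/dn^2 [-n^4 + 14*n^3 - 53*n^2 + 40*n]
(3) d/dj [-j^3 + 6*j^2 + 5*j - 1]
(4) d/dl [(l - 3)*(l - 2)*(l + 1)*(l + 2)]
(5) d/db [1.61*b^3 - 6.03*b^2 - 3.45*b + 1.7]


(1) = 2*v
(2) = -12*n^2 + 84*n - 106
(3) = -3*j^2 + 12*j + 5
(4) = 4*l^3 - 6*l^2 - 14*l + 8
(5) = 4.83*b^2 - 12.06*b - 3.45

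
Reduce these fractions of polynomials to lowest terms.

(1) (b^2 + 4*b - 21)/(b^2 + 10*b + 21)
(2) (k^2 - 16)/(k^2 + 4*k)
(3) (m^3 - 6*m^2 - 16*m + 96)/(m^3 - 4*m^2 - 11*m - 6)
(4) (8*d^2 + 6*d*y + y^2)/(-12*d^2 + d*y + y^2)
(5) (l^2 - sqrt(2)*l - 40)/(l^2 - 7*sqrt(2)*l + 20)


(1) = (b - 3)/(b + 3)
(2) = (k - 4)/k
(3) = (m^2 - 16)/(m^2 + 2*m + 1)
(4) = (2*d + y)/(-3*d + y)
(5) = (l + 4*sqrt(2))/(l - 2*sqrt(2))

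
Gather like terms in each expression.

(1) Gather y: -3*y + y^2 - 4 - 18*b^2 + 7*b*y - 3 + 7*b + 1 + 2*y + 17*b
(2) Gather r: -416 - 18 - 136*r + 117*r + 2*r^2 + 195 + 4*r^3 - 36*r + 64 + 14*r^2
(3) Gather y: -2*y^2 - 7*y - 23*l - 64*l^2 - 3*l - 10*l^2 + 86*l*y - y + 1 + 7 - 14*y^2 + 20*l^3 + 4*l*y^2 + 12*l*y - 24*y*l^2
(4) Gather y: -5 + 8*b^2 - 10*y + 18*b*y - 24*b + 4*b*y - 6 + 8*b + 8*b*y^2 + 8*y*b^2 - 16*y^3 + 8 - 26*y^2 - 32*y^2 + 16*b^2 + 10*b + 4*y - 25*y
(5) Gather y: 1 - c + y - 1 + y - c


(1) = -18*b^2 + 24*b + y^2 + y*(7*b - 1) - 6
(2) = 4*r^3 + 16*r^2 - 55*r - 175
(3) = 20*l^3 - 74*l^2 - 26*l + y^2*(4*l - 16) + y*(-24*l^2 + 98*l - 8) + 8
(4) = 24*b^2 - 6*b - 16*y^3 + y^2*(8*b - 58) + y*(8*b^2 + 22*b - 31) - 3
(5) = -2*c + 2*y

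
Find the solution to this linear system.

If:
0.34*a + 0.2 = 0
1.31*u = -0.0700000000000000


Then:
a = -0.59
u = -0.05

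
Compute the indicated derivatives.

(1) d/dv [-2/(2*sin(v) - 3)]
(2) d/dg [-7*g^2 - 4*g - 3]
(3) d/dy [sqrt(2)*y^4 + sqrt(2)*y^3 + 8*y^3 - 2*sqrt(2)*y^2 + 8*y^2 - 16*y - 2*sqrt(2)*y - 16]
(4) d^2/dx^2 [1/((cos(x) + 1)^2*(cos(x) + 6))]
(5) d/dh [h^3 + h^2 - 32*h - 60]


(1) = 4*cos(v)/(2*sin(v) - 3)^2
(2) = -14*g - 4
(3) = 4*sqrt(2)*y^3 + 3*sqrt(2)*y^2 + 24*y^2 - 4*sqrt(2)*y + 16*y - 16 - 2*sqrt(2)
(4) = (-18*sin(x)^4 + 278*sin(x)^2 + 259*cos(x) - 35*cos(3*x) + 224)/(2*(cos(x) + 1)^4*(cos(x) + 6)^3)
(5) = 3*h^2 + 2*h - 32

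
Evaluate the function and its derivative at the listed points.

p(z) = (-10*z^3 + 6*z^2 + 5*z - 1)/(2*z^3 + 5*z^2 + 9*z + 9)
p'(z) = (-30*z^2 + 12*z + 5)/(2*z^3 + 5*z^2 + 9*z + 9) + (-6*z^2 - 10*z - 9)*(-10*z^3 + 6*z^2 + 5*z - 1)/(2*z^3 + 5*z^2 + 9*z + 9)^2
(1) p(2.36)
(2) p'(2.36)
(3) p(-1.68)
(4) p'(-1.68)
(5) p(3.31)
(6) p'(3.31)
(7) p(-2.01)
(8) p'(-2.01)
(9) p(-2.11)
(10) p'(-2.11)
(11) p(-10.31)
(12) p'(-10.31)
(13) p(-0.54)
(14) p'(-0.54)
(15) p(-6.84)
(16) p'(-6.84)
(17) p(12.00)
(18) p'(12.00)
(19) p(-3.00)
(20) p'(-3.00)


(1) = -1.03
(2) = -0.78
(3) = -36.85
(4) = -158.76
(5) = -1.69
(6) = -0.61
(7) = -18.40
(8) = -19.77
(9) = -16.74
(10) = -13.92
(11) = -6.62
(12) = -0.17
(13) = -0.07
(14) = -1.86
(15) = -7.51
(16) = -0.40
(17) = -3.81
(18) = -0.09
(19) = -11.41
(20) = -2.79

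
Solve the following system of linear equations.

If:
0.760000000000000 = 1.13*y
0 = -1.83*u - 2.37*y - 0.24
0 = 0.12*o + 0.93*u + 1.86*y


Then:
o = -2.66
u = -1.00
y = 0.67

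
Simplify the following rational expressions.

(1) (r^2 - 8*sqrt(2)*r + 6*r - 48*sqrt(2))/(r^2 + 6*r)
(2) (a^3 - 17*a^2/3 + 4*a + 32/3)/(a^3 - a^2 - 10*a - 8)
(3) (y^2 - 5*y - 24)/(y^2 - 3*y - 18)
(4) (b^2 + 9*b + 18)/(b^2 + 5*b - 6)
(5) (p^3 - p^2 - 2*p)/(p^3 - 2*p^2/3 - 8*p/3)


(1) = (r - 8*sqrt(2))/r
(2) = (3*a - 8)/(3*a + 6)
(3) = (y - 8)/(y - 6)
(4) = (b + 3)/(b - 1)
(5) = (3*p + 3)/(3*p + 4)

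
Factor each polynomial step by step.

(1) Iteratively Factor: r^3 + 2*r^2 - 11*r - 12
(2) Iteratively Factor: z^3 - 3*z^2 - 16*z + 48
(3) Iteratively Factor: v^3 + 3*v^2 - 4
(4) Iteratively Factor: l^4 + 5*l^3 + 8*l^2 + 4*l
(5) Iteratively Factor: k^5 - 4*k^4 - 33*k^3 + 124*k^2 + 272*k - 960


(1) = (r + 4)*(r^2 - 2*r - 3) = (r - 3)*(r + 4)*(r + 1)
(2) = (z + 4)*(z^2 - 7*z + 12) = (z - 4)*(z + 4)*(z - 3)
(3) = (v + 2)*(v^2 + v - 2) = (v - 1)*(v + 2)*(v + 2)
(4) = (l + 2)*(l^3 + 3*l^2 + 2*l) = l*(l + 2)*(l^2 + 3*l + 2) = l*(l + 2)^2*(l + 1)
(5) = (k - 5)*(k^4 + k^3 - 28*k^2 - 16*k + 192) = (k - 5)*(k - 4)*(k^3 + 5*k^2 - 8*k - 48) = (k - 5)*(k - 4)*(k - 3)*(k^2 + 8*k + 16) = (k - 5)*(k - 4)*(k - 3)*(k + 4)*(k + 4)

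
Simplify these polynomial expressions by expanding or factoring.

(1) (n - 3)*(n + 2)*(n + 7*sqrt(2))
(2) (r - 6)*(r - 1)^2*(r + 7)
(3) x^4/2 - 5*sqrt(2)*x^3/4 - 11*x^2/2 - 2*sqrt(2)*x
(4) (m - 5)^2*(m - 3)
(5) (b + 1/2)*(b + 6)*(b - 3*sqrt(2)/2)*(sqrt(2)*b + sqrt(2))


(1) = n^3 - n^2 + 7*sqrt(2)*n^2 - 7*sqrt(2)*n - 6*n - 42*sqrt(2)
(2) = r^4 - r^3 - 43*r^2 + 85*r - 42
(3) = x*(x/2 + sqrt(2)/2)*(x - 4*sqrt(2))*(x + sqrt(2)/2)
(4) = m^3 - 13*m^2 + 55*m - 75
(5) = sqrt(2)*b^4 - 3*b^3 + 15*sqrt(2)*b^3/2 - 45*b^2/2 + 19*sqrt(2)*b^2/2 - 57*b/2 + 3*sqrt(2)*b - 9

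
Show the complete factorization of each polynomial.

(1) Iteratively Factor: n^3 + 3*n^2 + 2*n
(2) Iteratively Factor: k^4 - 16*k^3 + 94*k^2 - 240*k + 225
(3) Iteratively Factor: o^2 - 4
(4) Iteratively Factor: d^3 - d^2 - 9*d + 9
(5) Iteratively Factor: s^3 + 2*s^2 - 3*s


(1) = (n)*(n^2 + 3*n + 2) = n*(n + 2)*(n + 1)
(2) = (k - 5)*(k^3 - 11*k^2 + 39*k - 45) = (k - 5)*(k - 3)*(k^2 - 8*k + 15) = (k - 5)^2*(k - 3)*(k - 3)
(3) = (o - 2)*(o + 2)
(4) = (d - 3)*(d^2 + 2*d - 3) = (d - 3)*(d - 1)*(d + 3)
(5) = (s)*(s^2 + 2*s - 3) = s*(s - 1)*(s + 3)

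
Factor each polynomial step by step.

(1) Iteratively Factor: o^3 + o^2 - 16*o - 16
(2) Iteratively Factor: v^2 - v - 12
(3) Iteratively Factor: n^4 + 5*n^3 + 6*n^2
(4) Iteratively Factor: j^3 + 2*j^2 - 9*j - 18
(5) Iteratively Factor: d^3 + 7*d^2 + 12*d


(1) = (o - 4)*(o^2 + 5*o + 4) = (o - 4)*(o + 4)*(o + 1)
(2) = (v + 3)*(v - 4)
(3) = (n)*(n^3 + 5*n^2 + 6*n) = n^2*(n^2 + 5*n + 6) = n^2*(n + 2)*(n + 3)
(4) = (j - 3)*(j^2 + 5*j + 6) = (j - 3)*(j + 2)*(j + 3)
(5) = (d + 4)*(d^2 + 3*d) = (d + 3)*(d + 4)*(d)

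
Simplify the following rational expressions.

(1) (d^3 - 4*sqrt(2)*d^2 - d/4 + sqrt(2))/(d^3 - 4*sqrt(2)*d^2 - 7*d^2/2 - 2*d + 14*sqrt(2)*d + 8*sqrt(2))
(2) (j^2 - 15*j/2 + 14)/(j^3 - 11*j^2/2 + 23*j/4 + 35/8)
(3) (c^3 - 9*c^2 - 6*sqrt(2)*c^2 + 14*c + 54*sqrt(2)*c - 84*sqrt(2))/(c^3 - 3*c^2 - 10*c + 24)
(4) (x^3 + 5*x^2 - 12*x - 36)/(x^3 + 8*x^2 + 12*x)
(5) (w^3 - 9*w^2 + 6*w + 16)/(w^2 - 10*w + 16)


(1) = (8*d - 4)/(8*d - 32)
(2) = (4*j - 16)/(4*j^2 - 8*j - 5)
(3) = (c^2 + c*(-6*sqrt(2) - 7) + 42*sqrt(2))/(c^2 - c - 12)
(4) = (x - 3)/x
(5) = w + 1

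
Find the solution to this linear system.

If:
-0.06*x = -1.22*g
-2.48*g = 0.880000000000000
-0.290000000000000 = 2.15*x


Then:
No Solution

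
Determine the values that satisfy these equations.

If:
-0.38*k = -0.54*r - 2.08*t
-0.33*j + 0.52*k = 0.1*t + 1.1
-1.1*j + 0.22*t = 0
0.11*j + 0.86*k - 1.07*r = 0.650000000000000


Then:
j = 0.02
k = 2.15
r = 1.12
t = 0.10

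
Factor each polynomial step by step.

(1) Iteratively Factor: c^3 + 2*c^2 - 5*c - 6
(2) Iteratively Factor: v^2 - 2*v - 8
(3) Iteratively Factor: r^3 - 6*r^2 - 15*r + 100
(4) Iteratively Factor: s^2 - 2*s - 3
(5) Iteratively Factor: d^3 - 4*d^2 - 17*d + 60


(1) = (c + 3)*(c^2 - c - 2) = (c + 1)*(c + 3)*(c - 2)
(2) = (v - 4)*(v + 2)
(3) = (r - 5)*(r^2 - r - 20) = (r - 5)*(r + 4)*(r - 5)
(4) = (s - 3)*(s + 1)
(5) = (d + 4)*(d^2 - 8*d + 15) = (d - 5)*(d + 4)*(d - 3)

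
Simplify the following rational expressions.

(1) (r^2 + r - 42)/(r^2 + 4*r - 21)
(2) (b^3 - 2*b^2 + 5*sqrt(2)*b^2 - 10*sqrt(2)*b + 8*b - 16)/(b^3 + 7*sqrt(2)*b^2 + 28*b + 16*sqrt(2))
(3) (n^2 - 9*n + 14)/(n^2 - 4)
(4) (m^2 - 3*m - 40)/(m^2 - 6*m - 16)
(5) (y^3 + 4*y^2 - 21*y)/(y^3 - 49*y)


(1) = (r - 6)/(r - 3)
(2) = (b - 2)/(b + 2*sqrt(2))
(3) = (n - 7)/(n + 2)
(4) = (m + 5)/(m + 2)
(5) = (y - 3)/(y - 7)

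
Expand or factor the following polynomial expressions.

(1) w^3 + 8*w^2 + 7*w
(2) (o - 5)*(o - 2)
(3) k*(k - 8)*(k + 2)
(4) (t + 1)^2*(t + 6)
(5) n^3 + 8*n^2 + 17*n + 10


(1) = w*(w + 1)*(w + 7)
(2) = o^2 - 7*o + 10
(3) = k^3 - 6*k^2 - 16*k
(4) = t^3 + 8*t^2 + 13*t + 6
(5) = (n + 1)*(n + 2)*(n + 5)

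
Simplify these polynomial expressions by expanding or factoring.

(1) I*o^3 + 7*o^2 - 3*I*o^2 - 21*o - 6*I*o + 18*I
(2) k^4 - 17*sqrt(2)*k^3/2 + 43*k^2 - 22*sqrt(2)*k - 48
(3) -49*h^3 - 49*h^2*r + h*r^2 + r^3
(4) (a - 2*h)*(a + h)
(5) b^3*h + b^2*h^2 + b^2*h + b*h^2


(1) = (o - 3)*(o - 6*I)*(I*o + 1)
(2) = (k - 4*sqrt(2))*(k - 3*sqrt(2))*(k - 2*sqrt(2))*(k + sqrt(2)/2)
(3) = (-7*h + r)*(h + r)*(7*h + r)
(4) = a^2 - a*h - 2*h^2
(5) = b*(b + h)*(b*h + h)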